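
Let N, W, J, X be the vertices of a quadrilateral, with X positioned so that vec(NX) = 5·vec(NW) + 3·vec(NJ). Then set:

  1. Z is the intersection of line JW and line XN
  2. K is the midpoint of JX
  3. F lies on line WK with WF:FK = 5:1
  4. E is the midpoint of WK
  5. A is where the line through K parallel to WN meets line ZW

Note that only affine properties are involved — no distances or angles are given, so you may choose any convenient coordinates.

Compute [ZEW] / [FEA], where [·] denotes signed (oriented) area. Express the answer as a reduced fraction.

[ZEW]:[FEA] = 9/32

Assign N = (0, 0), W = (1, 0), J = (0, 1), X = (5, 3) — the answer is frame-independent, so this choice is without loss of generality.
1. Z is the intersection of line JW and line XN ⇒ Z = (5/8, 3/8)
2. K is the midpoint of JX ⇒ K = (5/2, 2)
3. F lies on line WK with WF:FK = 5:1 ⇒ F = (9/4, 5/3)
4. E is the midpoint of WK ⇒ E = (7/4, 1)
5. A is where the line through K parallel to WN meets line ZW ⇒ A = (-1, 2)
2·[ZEW] = -21/32, 2·[FEA] = -7/3
[ZEW]:[FEA] = -21/32:-7/3 = 9/32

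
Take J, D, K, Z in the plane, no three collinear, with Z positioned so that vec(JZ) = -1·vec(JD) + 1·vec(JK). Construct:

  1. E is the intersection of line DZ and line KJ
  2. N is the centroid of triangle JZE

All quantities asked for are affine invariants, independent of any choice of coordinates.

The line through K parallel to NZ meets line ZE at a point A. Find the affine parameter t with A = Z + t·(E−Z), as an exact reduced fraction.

Assign J = (0, 0), D = (1, 0), K = (0, 1), Z = (-1, 1) — the answer is frame-independent, so this choice is without loss of generality.
1. E is the intersection of line DZ and line KJ ⇒ E = (0, 1/2)
2. N is the centroid of triangle JZE ⇒ N = (-1/3, 1/2)
through K parallel to NZ: direction (-2/3, 1/2); meets ZE at A = (2, -1/2)
A = Z + t·(E−Z) with t = 3

t = 3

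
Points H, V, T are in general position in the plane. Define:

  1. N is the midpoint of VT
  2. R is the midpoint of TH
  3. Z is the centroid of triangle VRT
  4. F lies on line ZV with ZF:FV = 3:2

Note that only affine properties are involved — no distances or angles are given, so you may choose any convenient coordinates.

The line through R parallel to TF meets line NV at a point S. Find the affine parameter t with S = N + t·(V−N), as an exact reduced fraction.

Assign H = (0, 0), V = (1, 0), T = (0, 1) — the answer is frame-independent, so this choice is without loss of generality.
1. N is the midpoint of VT ⇒ N = (1/2, 1/2)
2. R is the midpoint of TH ⇒ R = (0, 1/2)
3. Z is the centroid of triangle VRT ⇒ Z = (1/3, 1/2)
4. F lies on line ZV with ZF:FV = 3:2 ⇒ F = (11/15, 1/5)
through R parallel to TF: direction (11/15, -4/5); meets NV at S = (-11/2, 13/2)
S = N + t·(V−N) with t = -12

t = -12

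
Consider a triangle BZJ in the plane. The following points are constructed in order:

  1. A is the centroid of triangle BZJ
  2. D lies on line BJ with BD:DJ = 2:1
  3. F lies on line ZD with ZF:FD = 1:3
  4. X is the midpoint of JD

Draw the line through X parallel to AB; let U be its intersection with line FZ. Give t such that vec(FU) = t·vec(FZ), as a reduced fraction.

t = -17/5

Assign B = (0, 0), Z = (1, 0), J = (0, 1) — the answer is frame-independent, so this choice is without loss of generality.
1. A is the centroid of triangle BZJ ⇒ A = (1/3, 1/3)
2. D lies on line BJ with BD:DJ = 2:1 ⇒ D = (0, 2/3)
3. F lies on line ZD with ZF:FD = 1:3 ⇒ F = (3/4, 1/6)
4. X is the midpoint of JD ⇒ X = (0, 5/6)
through X parallel to AB: direction (-1/3, -1/3); meets FZ at U = (-1/10, 11/15)
U = F + t·(Z−F) with t = -17/5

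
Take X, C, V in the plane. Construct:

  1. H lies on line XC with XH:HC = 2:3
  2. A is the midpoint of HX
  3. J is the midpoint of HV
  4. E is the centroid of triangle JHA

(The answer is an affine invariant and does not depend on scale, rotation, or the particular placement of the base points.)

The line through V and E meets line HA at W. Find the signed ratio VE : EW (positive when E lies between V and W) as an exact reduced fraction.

VE:EW = 5

Set X = (0, 0), C = (1, 0), V = (0, 1); any affine frame gives the same invariant.
1. H lies on line XC with XH:HC = 2:3 ⇒ H = (2/5, 0)
2. A is the midpoint of HX ⇒ A = (1/5, 0)
3. J is the midpoint of HV ⇒ J = (1/5, 1/2)
4. E is the centroid of triangle JHA ⇒ E = (4/15, 1/6)
line VE meets HA at W = (8/25, 0)
E = V + t·(W−V) with t = 5/6, so VE:EW = 5/6:1/6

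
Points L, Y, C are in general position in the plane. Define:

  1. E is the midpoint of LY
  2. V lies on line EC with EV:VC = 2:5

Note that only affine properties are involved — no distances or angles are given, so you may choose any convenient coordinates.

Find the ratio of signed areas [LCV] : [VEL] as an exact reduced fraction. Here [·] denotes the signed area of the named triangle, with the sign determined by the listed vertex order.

Choose coordinates L = (0, 0), Y = (1, 0), C = (0, 1).
1. E is the midpoint of LY ⇒ E = (1/2, 0)
2. V lies on line EC with EV:VC = 2:5 ⇒ V = (5/14, 2/7)
2·[LCV] = -5/14, 2·[VEL] = -1/7
[LCV]:[VEL] = -5/14:-1/7 = 5/2

[LCV]:[VEL] = 5/2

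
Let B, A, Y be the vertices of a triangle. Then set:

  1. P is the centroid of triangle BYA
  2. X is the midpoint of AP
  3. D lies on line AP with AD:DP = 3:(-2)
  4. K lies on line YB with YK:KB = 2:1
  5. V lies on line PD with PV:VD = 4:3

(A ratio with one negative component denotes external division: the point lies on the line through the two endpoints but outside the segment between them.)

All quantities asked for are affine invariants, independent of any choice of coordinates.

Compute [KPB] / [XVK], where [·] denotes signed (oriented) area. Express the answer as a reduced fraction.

[KPB]:[XVK] = -14/23

Set B = (0, 0), A = (1, 0), Y = (0, 1); any affine frame gives the same invariant.
1. P is the centroid of triangle BYA ⇒ P = (1/3, 1/3)
2. X is the midpoint of AP ⇒ X = (2/3, 1/6)
3. D lies on line AP with AD:DP = 3:(-2) ⇒ D = (-1, 1)
4. K lies on line YB with YK:KB = 2:1 ⇒ K = (0, 1/3)
5. V lies on line PD with PV:VD = 4:3 ⇒ V = (-3/7, 5/7)
2·[KPB] = -1/9, 2·[XVK] = 23/126
[KPB]:[XVK] = -1/9:23/126 = -14/23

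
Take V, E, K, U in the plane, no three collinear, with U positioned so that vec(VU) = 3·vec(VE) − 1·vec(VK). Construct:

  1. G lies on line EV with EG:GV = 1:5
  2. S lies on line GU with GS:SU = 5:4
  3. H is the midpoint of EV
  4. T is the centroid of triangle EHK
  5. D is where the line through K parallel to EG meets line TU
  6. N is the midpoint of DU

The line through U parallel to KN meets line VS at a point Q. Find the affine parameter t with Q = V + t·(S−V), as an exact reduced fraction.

t = 81/61

Choose coordinates V = (0, 0), E = (1, 0), K = (0, 1), U = (3, -1).
1. G lies on line EV with EG:GV = 1:5 ⇒ G = (5/6, 0)
2. S lies on line GU with GS:SU = 5:4 ⇒ S = (55/27, -5/9)
3. H is the midpoint of EV ⇒ H = (1/2, 0)
4. T is the centroid of triangle EHK ⇒ T = (1/2, 1/3)
5. D is where the line through K parallel to EG meets line TU ⇒ D = (-3/4, 1)
6. N is the midpoint of DU ⇒ N = (9/8, 0)
through U parallel to KN: direction (9/8, -1); meets VS at Q = (165/61, -45/61)
Q = V + t·(S−V) with t = 81/61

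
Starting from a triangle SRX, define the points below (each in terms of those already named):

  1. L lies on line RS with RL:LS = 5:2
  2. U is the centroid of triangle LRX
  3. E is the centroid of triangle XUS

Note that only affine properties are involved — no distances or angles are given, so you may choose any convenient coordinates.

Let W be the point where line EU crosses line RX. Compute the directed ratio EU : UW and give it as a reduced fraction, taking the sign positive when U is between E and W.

Assign S = (0, 0), R = (1, 0), X = (0, 1) — the answer is frame-independent, so this choice is without loss of generality.
1. L lies on line RS with RL:LS = 5:2 ⇒ L = (2/7, 0)
2. U is the centroid of triangle LRX ⇒ U = (3/7, 1/3)
3. E is the centroid of triangle XUS ⇒ E = (1/7, 4/9)
line EU meets RX at W = (9/11, 2/11)
U = E + t·(W−E) with t = 11/26, so EU:UW = 11/26:15/26

EU:UW = 11/15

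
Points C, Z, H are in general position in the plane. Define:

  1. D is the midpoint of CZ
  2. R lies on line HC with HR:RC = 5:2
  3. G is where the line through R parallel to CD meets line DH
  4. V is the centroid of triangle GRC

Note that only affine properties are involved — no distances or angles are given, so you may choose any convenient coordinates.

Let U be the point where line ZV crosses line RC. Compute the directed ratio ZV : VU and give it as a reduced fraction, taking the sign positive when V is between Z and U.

Set C = (0, 0), Z = (1, 0), H = (0, 1); any affine frame gives the same invariant.
1. D is the midpoint of CZ ⇒ D = (1/2, 0)
2. R lies on line HC with HR:RC = 5:2 ⇒ R = (0, 2/7)
3. G is where the line through R parallel to CD meets line DH ⇒ G = (5/14, 2/7)
4. V is the centroid of triangle GRC ⇒ V = (5/42, 4/21)
line ZV meets RC at U = (0, 8/37)
V = Z + t·(U−Z) with t = 37/42, so ZV:VU = 37/42:5/42

ZV:VU = 37/5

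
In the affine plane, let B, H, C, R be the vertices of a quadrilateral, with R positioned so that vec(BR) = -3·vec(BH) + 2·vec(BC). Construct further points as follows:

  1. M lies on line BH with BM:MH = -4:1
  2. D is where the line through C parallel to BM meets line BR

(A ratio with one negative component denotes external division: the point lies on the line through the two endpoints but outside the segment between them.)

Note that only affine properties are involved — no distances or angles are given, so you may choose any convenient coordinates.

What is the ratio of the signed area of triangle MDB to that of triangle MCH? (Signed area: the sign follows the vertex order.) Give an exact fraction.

[MDB]:[MCH] = 4

Assign B = (0, 0), H = (1, 0), C = (0, 1), R = (-3, 2) — the answer is frame-independent, so this choice is without loss of generality.
1. M lies on line BH with BM:MH = -4:1 ⇒ M = (4/3, 0)
2. D is where the line through C parallel to BM meets line BR ⇒ D = (-3/2, 1)
2·[MDB] = 4/3, 2·[MCH] = 1/3
[MDB]:[MCH] = 4/3:1/3 = 4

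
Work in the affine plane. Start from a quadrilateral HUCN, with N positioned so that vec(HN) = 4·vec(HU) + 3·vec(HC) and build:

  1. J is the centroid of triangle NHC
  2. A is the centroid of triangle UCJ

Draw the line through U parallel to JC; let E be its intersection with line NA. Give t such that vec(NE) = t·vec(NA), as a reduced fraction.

Assign H = (0, 0), U = (1, 0), C = (0, 1), N = (4, 3) — the answer is frame-independent, so this choice is without loss of generality.
1. J is the centroid of triangle NHC ⇒ J = (4/3, 4/3)
2. A is the centroid of triangle UCJ ⇒ A = (7/9, 7/9)
through U parallel to JC: direction (-4/3, -1/3); meets NA at E = (-19/17, -9/17)
E = N + t·(A−N) with t = 27/17

t = 27/17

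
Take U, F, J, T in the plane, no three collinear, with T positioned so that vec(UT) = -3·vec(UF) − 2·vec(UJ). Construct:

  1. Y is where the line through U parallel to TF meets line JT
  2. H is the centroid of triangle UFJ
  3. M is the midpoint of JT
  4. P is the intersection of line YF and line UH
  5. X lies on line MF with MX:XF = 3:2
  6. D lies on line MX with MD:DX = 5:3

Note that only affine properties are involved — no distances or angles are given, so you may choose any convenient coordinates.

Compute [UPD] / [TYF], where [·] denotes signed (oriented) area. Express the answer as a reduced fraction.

[UPD]:[TYF] = 1/16

Set U = (0, 0), F = (1, 0), J = (0, 1), T = (-3, -2); any affine frame gives the same invariant.
1. Y is where the line through U parallel to TF meets line JT ⇒ Y = (-2, -1)
2. H is the centroid of triangle UFJ ⇒ H = (1/3, 1/3)
3. M is the midpoint of JT ⇒ M = (-3/2, -1/2)
4. P is the intersection of line YF and line UH ⇒ P = (-1/2, -1/2)
5. X lies on line MF with MX:XF = 3:2 ⇒ X = (0, -1/5)
6. D lies on line MX with MD:DX = 5:3 ⇒ D = (-9/16, -5/16)
2·[UPD] = -1/8, 2·[TYF] = -2
[UPD]:[TYF] = -1/8:-2 = 1/16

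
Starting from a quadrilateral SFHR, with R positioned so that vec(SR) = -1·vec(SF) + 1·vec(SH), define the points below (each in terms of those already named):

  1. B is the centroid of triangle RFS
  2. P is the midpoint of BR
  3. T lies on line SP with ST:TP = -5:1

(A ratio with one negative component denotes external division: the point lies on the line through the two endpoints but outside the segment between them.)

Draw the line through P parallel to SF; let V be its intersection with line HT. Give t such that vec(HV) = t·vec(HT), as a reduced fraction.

Work in coordinates with S = (0, 0), F = (1, 0), H = (0, 1), R = (-1, 1).
1. B is the centroid of triangle RFS ⇒ B = (0, 1/3)
2. P is the midpoint of BR ⇒ P = (-1/2, 2/3)
3. T lies on line SP with ST:TP = -5:1 ⇒ T = (-5/8, 5/6)
through P parallel to SF: direction (1, 0); meets HT at V = (-5/4, 2/3)
V = H + t·(T−H) with t = 2

t = 2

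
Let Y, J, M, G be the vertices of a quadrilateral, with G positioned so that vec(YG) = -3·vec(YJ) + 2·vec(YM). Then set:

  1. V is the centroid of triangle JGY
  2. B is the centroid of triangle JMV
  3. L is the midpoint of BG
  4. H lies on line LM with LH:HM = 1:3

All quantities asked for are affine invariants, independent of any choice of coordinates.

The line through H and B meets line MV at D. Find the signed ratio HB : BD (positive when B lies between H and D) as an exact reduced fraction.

Assign Y = (0, 0), J = (1, 0), M = (0, 1), G = (-3, 2) — the answer is frame-independent, so this choice is without loss of generality.
1. V is the centroid of triangle JGY ⇒ V = (-2/3, 2/3)
2. B is the centroid of triangle JMV ⇒ B = (1/9, 5/9)
3. L is the midpoint of BG ⇒ L = (-13/9, 23/18)
4. H lies on line LM with LH:HM = 1:3 ⇒ H = (-13/12, 29/24)
line HB meets MV at D = (-11/30, 49/60)
B = H + t·(D−H) with t = 5/3, so HB:BD = 5/3:-2/3

HB:BD = -5/2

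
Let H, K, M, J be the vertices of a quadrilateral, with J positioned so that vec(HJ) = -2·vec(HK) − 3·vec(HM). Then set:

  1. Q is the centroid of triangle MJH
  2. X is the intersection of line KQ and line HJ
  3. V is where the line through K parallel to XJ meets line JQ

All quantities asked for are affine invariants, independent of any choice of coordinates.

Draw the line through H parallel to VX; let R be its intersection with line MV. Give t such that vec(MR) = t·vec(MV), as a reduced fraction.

t = 14/13

Work in coordinates with H = (0, 0), K = (1, 0), M = (0, 1), J = (-2, -3).
1. Q is the centroid of triangle MJH ⇒ Q = (-2/3, -2/3)
2. X is the intersection of line KQ and line HJ ⇒ X = (-4/11, -6/11)
3. V is where the line through K parallel to XJ meets line JQ ⇒ V = (-8, -27/2)
through H parallel to VX: direction (84/11, 285/22); meets MV at R = (-112/13, -190/13)
R = M + t·(V−M) with t = 14/13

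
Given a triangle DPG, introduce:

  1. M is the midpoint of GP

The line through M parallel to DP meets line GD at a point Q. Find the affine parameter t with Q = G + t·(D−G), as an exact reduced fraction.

Choose coordinates D = (0, 0), P = (1, 0), G = (0, 1).
1. M is the midpoint of GP ⇒ M = (1/2, 1/2)
through M parallel to DP: direction (1, 0); meets GD at Q = (0, 1/2)
Q = G + t·(D−G) with t = 1/2

t = 1/2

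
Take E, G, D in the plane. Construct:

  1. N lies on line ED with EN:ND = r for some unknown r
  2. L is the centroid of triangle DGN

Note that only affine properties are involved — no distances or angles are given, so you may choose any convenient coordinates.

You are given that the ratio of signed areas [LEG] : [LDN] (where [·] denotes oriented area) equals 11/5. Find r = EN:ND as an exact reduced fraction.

Set E = (0, 0), G = (1, 0), D = (0, 1); any affine frame gives the same invariant.
1. With EN:ND = r, write λ = r/(r+1) so N = E + λ·(D−E); N is affine-linear in λ
2. L is the centroid of triangle DGN ⇒ L is an affine combination of earlier points and hence also affine-linear in λ
Every point depending on N is an affine combination of N and λ-independent points, so each such coordinate is linear in λ; the λ² term in each signed area is a multiple of (D−E)×(D−E) = 0, so 2·[LEG] and 2·[LDN] are each linear in λ. Evaluating at λ=0 and λ=1:
  2·[LEG] = 1/3·λ + 1/3,   2·[LDN] = -1/3·λ + 1/3
So [LEG]:[LDN] = (1/3·λ + 1/3) / (-1/3·λ + 1/3). Setting this equal to 11/5:
  1/3·λ + 1/3 = 11/5·(-1/3·λ + 1/3)  ⇒  λ = 3/8
Then r = λ/(1−λ) = (3/8)/(5/8) = 3/5. Check: with r = 3/5, N = (0, 3/8) and [LEG]:[LDN] = 11/5 as required.

r = 3/5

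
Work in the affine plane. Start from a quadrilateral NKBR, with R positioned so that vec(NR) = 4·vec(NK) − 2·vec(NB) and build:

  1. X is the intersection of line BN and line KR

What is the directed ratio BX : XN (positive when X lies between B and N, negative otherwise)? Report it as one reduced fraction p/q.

Choose coordinates N = (0, 0), K = (1, 0), B = (0, 1), R = (4, -2).
1. X is the intersection of line BN and line KR ⇒ X = (0, 2/3)
X = B + t·(N−B) with t = 1/3, so BX:XN = t:(1−t) = 1/3:2/3

BX:XN = 1/2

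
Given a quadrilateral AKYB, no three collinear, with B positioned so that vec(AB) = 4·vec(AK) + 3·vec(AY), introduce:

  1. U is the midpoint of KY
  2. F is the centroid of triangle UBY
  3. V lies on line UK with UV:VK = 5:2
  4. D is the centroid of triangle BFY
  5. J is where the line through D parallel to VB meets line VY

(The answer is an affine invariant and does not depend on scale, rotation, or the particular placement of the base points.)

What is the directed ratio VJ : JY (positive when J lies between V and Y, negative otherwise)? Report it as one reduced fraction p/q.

Assign A = (0, 0), K = (1, 0), Y = (0, 1), B = (4, 3) — the answer is frame-independent, so this choice is without loss of generality.
1. U is the midpoint of KY ⇒ U = (1/2, 1/2)
2. F is the centroid of triangle UBY ⇒ F = (3/2, 3/2)
3. V lies on line UK with UV:VK = 5:2 ⇒ V = (6/7, 1/7)
4. D is the centroid of triangle BFY ⇒ D = (11/6, 11/6)
5. J is where the line through D parallel to VB meets line VY ⇒ J = (55/126, 71/126)
J = V + t·(Y−V) with t = 53/108, so VJ:JY = t:(1−t) = 53/108:55/108

VJ:JY = 53/55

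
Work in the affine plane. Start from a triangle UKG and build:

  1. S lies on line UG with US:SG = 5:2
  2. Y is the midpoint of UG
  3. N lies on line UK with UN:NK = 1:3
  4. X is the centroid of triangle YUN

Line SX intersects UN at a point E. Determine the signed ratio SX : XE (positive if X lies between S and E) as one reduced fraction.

SX:XE = 23/7

Set U = (0, 0), K = (1, 0), G = (0, 1); any affine frame gives the same invariant.
1. S lies on line UG with US:SG = 5:2 ⇒ S = (0, 5/7)
2. Y is the midpoint of UG ⇒ Y = (0, 1/2)
3. N lies on line UK with UN:NK = 1:3 ⇒ N = (1/4, 0)
4. X is the centroid of triangle YUN ⇒ X = (1/12, 1/6)
line SX meets UN at E = (5/46, 0)
X = S + t·(E−S) with t = 23/30, so SX:XE = 23/30:7/30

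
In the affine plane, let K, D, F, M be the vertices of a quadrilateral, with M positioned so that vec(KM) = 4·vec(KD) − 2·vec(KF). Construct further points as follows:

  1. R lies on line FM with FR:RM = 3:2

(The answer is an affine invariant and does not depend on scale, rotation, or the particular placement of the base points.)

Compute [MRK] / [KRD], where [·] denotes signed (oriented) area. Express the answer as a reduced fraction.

Assign K = (0, 0), D = (1, 0), F = (0, 1), M = (4, -2) — the answer is frame-independent, so this choice is without loss of generality.
1. R lies on line FM with FR:RM = 3:2 ⇒ R = (12/5, -4/5)
2·[MRK] = 8/5, 2·[KRD] = 4/5
[MRK]:[KRD] = 8/5:4/5 = 2

[MRK]:[KRD] = 2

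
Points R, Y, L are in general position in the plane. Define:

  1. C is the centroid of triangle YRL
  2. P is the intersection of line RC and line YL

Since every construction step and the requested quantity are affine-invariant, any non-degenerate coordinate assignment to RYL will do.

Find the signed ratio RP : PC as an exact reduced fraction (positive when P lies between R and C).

Choose coordinates R = (0, 0), Y = (1, 0), L = (0, 1).
1. C is the centroid of triangle YRL ⇒ C = (1/3, 1/3)
2. P is the intersection of line RC and line YL ⇒ P = (1/2, 1/2)
P = R + t·(C−R) with t = 3/2, so RP:PC = t:(1−t) = 3/2:-1/2

RP:PC = -3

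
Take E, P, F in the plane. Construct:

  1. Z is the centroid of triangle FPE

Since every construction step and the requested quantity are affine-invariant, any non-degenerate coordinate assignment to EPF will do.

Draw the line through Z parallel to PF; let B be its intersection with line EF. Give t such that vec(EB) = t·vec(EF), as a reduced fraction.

t = 2/3

Set E = (0, 0), P = (1, 0), F = (0, 1); any affine frame gives the same invariant.
1. Z is the centroid of triangle FPE ⇒ Z = (1/3, 1/3)
through Z parallel to PF: direction (-1, 1); meets EF at B = (0, 2/3)
B = E + t·(F−E) with t = 2/3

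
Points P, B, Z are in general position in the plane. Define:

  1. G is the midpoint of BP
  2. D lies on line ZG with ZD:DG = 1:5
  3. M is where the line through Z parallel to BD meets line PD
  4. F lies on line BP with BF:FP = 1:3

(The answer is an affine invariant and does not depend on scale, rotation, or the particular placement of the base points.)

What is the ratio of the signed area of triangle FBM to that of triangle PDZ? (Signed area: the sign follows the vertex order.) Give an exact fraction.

[FBM]:[PDZ] = 11/4

Work in coordinates with P = (0, 0), B = (1, 0), Z = (0, 1).
1. G is the midpoint of BP ⇒ G = (1/2, 0)
2. D lies on line ZG with ZD:DG = 1:5 ⇒ D = (1/12, 5/6)
3. M is where the line through Z parallel to BD meets line PD ⇒ M = (11/120, 11/12)
4. F lies on line BP with BF:FP = 1:3 ⇒ F = (3/4, 0)
2·[FBM] = 11/48, 2·[PDZ] = 1/12
[FBM]:[PDZ] = 11/48:1/12 = 11/4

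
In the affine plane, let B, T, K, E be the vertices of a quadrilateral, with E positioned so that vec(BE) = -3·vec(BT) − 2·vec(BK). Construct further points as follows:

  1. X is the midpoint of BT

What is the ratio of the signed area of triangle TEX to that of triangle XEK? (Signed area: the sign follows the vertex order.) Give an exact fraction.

[TEX]:[XEK] = 2/9

Work in coordinates with B = (0, 0), T = (1, 0), K = (0, 1), E = (-3, -2).
1. X is the midpoint of BT ⇒ X = (1/2, 0)
2·[TEX] = -1, 2·[XEK] = -9/2
[TEX]:[XEK] = -1:-9/2 = 2/9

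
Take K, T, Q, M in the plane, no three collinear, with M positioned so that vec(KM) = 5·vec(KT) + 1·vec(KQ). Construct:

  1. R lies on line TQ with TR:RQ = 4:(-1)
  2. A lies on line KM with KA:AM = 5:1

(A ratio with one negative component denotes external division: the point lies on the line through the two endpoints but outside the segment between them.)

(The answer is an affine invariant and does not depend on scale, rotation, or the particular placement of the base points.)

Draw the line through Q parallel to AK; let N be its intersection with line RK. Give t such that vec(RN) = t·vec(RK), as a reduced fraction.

t = 2/7

Set K = (0, 0), T = (1, 0), Q = (0, 1), M = (5, 1); any affine frame gives the same invariant.
1. R lies on line TQ with TR:RQ = 4:(-1) ⇒ R = (-1/3, 4/3)
2. A lies on line KM with KA:AM = 5:1 ⇒ A = (25/6, 5/6)
through Q parallel to AK: direction (-25/6, -5/6); meets RK at N = (-5/21, 20/21)
N = R + t·(K−R) with t = 2/7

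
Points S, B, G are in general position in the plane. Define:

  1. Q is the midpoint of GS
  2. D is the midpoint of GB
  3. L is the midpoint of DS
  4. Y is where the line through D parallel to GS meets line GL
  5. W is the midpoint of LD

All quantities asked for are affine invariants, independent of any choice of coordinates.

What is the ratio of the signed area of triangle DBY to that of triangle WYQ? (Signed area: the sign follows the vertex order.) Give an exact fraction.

Assign S = (0, 0), B = (1, 0), G = (0, 1) — the answer is frame-independent, so this choice is without loss of generality.
1. Q is the midpoint of GS ⇒ Q = (0, 1/2)
2. D is the midpoint of GB ⇒ D = (1/2, 1/2)
3. L is the midpoint of DS ⇒ L = (1/4, 1/4)
4. Y is where the line through D parallel to GS meets line GL ⇒ Y = (1/2, -1/2)
5. W is the midpoint of LD ⇒ W = (3/8, 3/8)
2·[DBY] = -1/2, 2·[WYQ] = -5/16
[DBY]:[WYQ] = -1/2:-5/16 = 8/5

[DBY]:[WYQ] = 8/5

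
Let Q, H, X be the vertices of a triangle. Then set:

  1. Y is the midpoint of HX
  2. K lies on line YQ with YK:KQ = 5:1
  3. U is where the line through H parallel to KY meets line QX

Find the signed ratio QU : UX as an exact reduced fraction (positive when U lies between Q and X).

QU:UX = -1/2

Work in coordinates with Q = (0, 0), H = (1, 0), X = (0, 1).
1. Y is the midpoint of HX ⇒ Y = (1/2, 1/2)
2. K lies on line YQ with YK:KQ = 5:1 ⇒ K = (1/12, 1/12)
3. U is where the line through H parallel to KY meets line QX ⇒ U = (0, -1)
U = Q + t·(X−Q) with t = -1, so QU:UX = t:(1−t) = -1:2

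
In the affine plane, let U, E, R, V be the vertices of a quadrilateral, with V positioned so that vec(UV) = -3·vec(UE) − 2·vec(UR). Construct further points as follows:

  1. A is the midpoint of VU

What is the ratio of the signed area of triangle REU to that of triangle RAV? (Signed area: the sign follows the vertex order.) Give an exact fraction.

[REU]:[RAV] = 2/3

Assign U = (0, 0), E = (1, 0), R = (0, 1), V = (-3, -2) — the answer is frame-independent, so this choice is without loss of generality.
1. A is the midpoint of VU ⇒ A = (-3/2, -1)
2·[REU] = -1, 2·[RAV] = -3/2
[REU]:[RAV] = -1:-3/2 = 2/3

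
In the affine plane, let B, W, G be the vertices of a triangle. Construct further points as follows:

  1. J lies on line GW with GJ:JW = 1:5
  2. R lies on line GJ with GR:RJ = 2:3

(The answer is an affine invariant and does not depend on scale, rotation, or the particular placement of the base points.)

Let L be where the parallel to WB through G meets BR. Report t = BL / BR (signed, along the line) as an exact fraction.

Work in coordinates with B = (0, 0), W = (1, 0), G = (0, 1).
1. J lies on line GW with GJ:JW = 1:5 ⇒ J = (1/6, 5/6)
2. R lies on line GJ with GR:RJ = 2:3 ⇒ R = (1/15, 14/15)
through G parallel to WB: direction (-1, 0); meets BR at L = (1/14, 1)
L = B + t·(R−B) with t = 15/14

t = 15/14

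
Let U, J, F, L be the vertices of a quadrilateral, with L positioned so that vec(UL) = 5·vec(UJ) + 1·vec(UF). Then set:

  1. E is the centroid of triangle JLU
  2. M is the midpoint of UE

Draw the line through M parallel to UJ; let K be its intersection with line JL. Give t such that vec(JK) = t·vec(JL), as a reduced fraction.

Choose coordinates U = (0, 0), J = (1, 0), F = (0, 1), L = (5, 1).
1. E is the centroid of triangle JLU ⇒ E = (2, 1/3)
2. M is the midpoint of UE ⇒ M = (1, 1/6)
through M parallel to UJ: direction (1, 0); meets JL at K = (5/3, 1/6)
K = J + t·(L−J) with t = 1/6

t = 1/6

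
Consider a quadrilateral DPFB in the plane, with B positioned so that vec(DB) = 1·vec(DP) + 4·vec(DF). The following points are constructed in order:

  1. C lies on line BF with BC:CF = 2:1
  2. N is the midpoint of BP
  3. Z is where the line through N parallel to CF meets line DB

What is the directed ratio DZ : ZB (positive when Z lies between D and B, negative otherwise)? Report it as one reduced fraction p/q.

DZ:ZB = -1/2

Assign D = (0, 0), P = (1, 0), F = (0, 1), B = (1, 4) — the answer is frame-independent, so this choice is without loss of generality.
1. C lies on line BF with BC:CF = 2:1 ⇒ C = (1/3, 2)
2. N is the midpoint of BP ⇒ N = (1, 2)
3. Z is where the line through N parallel to CF meets line DB ⇒ Z = (-1, -4)
Z = D + t·(B−D) with t = -1, so DZ:ZB = t:(1−t) = -1:2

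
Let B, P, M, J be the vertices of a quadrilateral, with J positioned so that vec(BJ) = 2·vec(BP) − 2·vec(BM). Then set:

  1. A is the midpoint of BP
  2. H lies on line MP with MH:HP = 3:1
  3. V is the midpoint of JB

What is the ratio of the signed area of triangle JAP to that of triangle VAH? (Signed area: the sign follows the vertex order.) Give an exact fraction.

Work in coordinates with B = (0, 0), P = (1, 0), M = (0, 1), J = (2, -2).
1. A is the midpoint of BP ⇒ A = (1/2, 0)
2. H lies on line MP with MH:HP = 3:1 ⇒ H = (3/4, 1/4)
3. V is the midpoint of JB ⇒ V = (1, -1)
2·[JAP] = -1, 2·[VAH] = -3/8
[JAP]:[VAH] = -1:-3/8 = 8/3

[JAP]:[VAH] = 8/3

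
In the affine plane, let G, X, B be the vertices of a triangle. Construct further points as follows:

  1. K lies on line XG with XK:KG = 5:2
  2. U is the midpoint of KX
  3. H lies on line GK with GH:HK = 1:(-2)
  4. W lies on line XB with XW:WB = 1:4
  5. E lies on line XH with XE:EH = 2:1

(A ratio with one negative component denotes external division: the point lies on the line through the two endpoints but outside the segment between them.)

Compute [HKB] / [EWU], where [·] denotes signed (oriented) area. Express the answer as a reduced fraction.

[HKB]:[EWU] = -40/7

Choose coordinates G = (0, 0), X = (1, 0), B = (0, 1).
1. K lies on line XG with XK:KG = 5:2 ⇒ K = (2/7, 0)
2. U is the midpoint of KX ⇒ U = (9/14, 0)
3. H lies on line GK with GH:HK = 1:(-2) ⇒ H = (-2/7, 0)
4. W lies on line XB with XW:WB = 1:4 ⇒ W = (4/5, 1/5)
5. E lies on line XH with XE:EH = 2:1 ⇒ E = (1/7, 0)
2·[HKB] = 4/7, 2·[EWU] = -1/10
[HKB]:[EWU] = 4/7:-1/10 = -40/7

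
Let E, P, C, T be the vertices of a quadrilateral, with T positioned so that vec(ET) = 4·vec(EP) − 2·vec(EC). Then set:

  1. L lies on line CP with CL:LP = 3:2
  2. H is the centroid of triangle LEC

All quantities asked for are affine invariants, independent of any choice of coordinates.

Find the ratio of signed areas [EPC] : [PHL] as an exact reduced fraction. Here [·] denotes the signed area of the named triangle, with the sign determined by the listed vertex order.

Assign E = (0, 0), P = (1, 0), C = (0, 1), T = (4, -2) — the answer is frame-independent, so this choice is without loss of generality.
1. L lies on line CP with CL:LP = 3:2 ⇒ L = (3/5, 2/5)
2. H is the centroid of triangle LEC ⇒ H = (1/5, 7/15)
2·[EPC] = 1, 2·[PHL] = -2/15
[EPC]:[PHL] = 1:-2/15 = -15/2

[EPC]:[PHL] = -15/2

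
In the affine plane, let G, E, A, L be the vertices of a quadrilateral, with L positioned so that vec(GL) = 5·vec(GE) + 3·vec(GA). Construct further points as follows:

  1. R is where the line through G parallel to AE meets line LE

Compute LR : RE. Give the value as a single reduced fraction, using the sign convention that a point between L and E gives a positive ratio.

Set G = (0, 0), E = (1, 0), A = (0, 1), L = (5, 3); any affine frame gives the same invariant.
1. R is where the line through G parallel to AE meets line LE ⇒ R = (3/7, -3/7)
R = L + t·(E−L) with t = 8/7, so LR:RE = t:(1−t) = 8/7:-1/7

LR:RE = -8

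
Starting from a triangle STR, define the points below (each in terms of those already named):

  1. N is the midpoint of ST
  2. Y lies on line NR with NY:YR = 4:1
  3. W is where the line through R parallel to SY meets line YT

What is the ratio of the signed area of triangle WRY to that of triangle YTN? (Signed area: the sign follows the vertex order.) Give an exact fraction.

Set S = (0, 0), T = (1, 0), R = (0, 1); any affine frame gives the same invariant.
1. N is the midpoint of ST ⇒ N = (1/2, 0)
2. Y lies on line NR with NY:YR = 4:1 ⇒ Y = (1/10, 4/5)
3. W is where the line through R parallel to SY meets line YT ⇒ W = (-1/80, 9/10)
2·[WRY] = -1/80, 2·[YTN] = -2/5
[WRY]:[YTN] = -1/80:-2/5 = 1/32

[WRY]:[YTN] = 1/32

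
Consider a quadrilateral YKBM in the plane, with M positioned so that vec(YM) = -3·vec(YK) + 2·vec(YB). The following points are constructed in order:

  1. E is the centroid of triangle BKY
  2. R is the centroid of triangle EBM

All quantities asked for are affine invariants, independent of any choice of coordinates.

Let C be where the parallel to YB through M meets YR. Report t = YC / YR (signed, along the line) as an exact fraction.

t = 27/8

Choose coordinates Y = (0, 0), K = (1, 0), B = (0, 1), M = (-3, 2).
1. E is the centroid of triangle BKY ⇒ E = (1/3, 1/3)
2. R is the centroid of triangle EBM ⇒ R = (-8/9, 10/9)
through M parallel to YB: direction (0, 1); meets YR at C = (-3, 15/4)
C = Y + t·(R−Y) with t = 27/8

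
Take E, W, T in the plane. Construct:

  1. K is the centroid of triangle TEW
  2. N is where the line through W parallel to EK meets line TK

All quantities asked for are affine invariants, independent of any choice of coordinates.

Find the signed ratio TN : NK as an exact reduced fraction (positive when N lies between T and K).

TN:NK = -2

Choose coordinates E = (0, 0), W = (1, 0), T = (0, 1).
1. K is the centroid of triangle TEW ⇒ K = (1/3, 1/3)
2. N is where the line through W parallel to EK meets line TK ⇒ N = (2/3, -1/3)
N = T + t·(K−T) with t = 2, so TN:NK = t:(1−t) = 2:-1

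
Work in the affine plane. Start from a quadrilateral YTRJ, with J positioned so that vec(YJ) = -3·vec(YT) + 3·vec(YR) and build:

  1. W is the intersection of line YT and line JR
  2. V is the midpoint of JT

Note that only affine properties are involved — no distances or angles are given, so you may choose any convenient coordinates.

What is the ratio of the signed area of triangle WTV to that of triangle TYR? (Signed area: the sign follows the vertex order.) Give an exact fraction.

Assign Y = (0, 0), T = (1, 0), R = (0, 1), J = (-3, 3) — the answer is frame-independent, so this choice is without loss of generality.
1. W is the intersection of line YT and line JR ⇒ W = (3/2, 0)
2. V is the midpoint of JT ⇒ V = (-1, 3/2)
2·[WTV] = -3/4, 2·[TYR] = -1
[WTV]:[TYR] = -3/4:-1 = 3/4

[WTV]:[TYR] = 3/4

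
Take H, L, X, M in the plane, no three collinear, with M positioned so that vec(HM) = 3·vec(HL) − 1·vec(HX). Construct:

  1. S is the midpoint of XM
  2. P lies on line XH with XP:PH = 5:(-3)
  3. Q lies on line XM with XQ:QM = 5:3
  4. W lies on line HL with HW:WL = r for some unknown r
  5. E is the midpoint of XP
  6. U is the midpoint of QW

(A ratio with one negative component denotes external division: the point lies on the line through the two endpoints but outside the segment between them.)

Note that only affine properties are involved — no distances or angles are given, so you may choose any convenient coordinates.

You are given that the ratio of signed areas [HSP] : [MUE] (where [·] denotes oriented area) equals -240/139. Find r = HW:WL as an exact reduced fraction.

r = 3/2

Assign H = (0, 0), L = (1, 0), X = (0, 1), M = (3, -1) — the answer is frame-independent, so this choice is without loss of generality.
1. S is the midpoint of XM ⇒ S = (3/2, 0)
2. P lies on line XH with XP:PH = 5:(-3) ⇒ P = (0, -3/2)
3. Q lies on line XM with XQ:QM = 5:3 ⇒ Q = (15/8, -1/4)
4. With HW:WL = r, write λ = r/(r+1) so W = H + λ·(L−H); W is affine-linear in λ
5. E is the midpoint of XP ⇒ E = (0, -1/4)
6. U is the midpoint of QW ⇒ U is an affine combination of earlier points and hence also affine-linear in λ
Every point depending on W is an affine combination of W and λ-independent points, so each such coordinate is linear in λ; the λ² term in each signed area is a multiple of (L−H)×(L−H) = 0, so 2·[HSP] and 2·[MUE] are each linear in λ. Evaluating at λ=0 and λ=1:
  2·[HSP] = -9/4,   2·[MUE] = 3/8·λ + 69/64
So [HSP]:[MUE] = (-9/4) / (3/8·λ + 69/64). Setting this equal to -240/139:
  -9/4 = -240/139·(3/8·λ + 69/64)  ⇒  λ = 3/5
Then r = λ/(1−λ) = (3/5)/(2/5) = 3/2. Check: with r = 3/2, W = (3/5, 0) and [HSP]:[MUE] = -240/139 as required.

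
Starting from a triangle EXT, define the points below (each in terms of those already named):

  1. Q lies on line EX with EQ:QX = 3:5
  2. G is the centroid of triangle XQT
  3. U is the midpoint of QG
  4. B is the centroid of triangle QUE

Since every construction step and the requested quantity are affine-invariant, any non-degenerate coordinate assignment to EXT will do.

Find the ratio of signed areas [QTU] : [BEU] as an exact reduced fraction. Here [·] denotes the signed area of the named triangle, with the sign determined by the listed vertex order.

Assign E = (0, 0), X = (1, 0), T = (0, 1) — the answer is frame-independent, so this choice is without loss of generality.
1. Q lies on line EX with EQ:QX = 3:5 ⇒ Q = (3/8, 0)
2. G is the centroid of triangle XQT ⇒ G = (11/24, 1/3)
3. U is the midpoint of QG ⇒ U = (5/12, 1/6)
4. B is the centroid of triangle QUE ⇒ B = (19/72, 1/18)
2·[QTU] = -5/48, 2·[BEU] = -1/48
[QTU]:[BEU] = -5/48:-1/48 = 5

[QTU]:[BEU] = 5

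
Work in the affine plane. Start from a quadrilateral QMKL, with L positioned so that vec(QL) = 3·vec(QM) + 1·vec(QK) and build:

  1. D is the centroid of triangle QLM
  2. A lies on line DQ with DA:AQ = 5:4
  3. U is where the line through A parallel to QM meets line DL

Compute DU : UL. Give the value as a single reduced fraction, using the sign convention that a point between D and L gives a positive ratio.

Assign Q = (0, 0), M = (1, 0), K = (0, 1), L = (3, 1) — the answer is frame-independent, so this choice is without loss of generality.
1. D is the centroid of triangle QLM ⇒ D = (4/3, 1/3)
2. A lies on line DQ with DA:AQ = 5:4 ⇒ A = (16/27, 4/27)
3. U is where the line through A parallel to QM meets line DL ⇒ U = (47/54, 4/27)
U = D + t·(L−D) with t = -5/18, so DU:UL = t:(1−t) = -5/18:23/18

DU:UL = -5/23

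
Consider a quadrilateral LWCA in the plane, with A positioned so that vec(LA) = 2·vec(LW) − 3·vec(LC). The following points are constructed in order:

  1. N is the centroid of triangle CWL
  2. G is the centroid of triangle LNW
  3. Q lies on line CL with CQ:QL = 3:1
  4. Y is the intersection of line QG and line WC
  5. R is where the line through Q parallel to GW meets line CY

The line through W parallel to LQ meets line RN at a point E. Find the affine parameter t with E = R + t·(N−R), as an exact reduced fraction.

Assign L = (0, 0), W = (1, 0), C = (0, 1), A = (2, -3) — the answer is frame-independent, so this choice is without loss of generality.
1. N is the centroid of triangle CWL ⇒ N = (1/3, 1/3)
2. G is the centroid of triangle LNW ⇒ G = (4/9, 1/9)
3. Q lies on line CL with CQ:QL = 3:1 ⇒ Q = (0, 1/4)
4. Y is the intersection of line QG and line WC ⇒ Y = (12/11, -1/11)
5. R is where the line through Q parallel to GW meets line CY ⇒ R = (15/16, 1/16)
through W parallel to LQ: direction (0, 1/4); meets RN at E = (1, 1/29)
E = R + t·(N−R) with t = -3/29

t = -3/29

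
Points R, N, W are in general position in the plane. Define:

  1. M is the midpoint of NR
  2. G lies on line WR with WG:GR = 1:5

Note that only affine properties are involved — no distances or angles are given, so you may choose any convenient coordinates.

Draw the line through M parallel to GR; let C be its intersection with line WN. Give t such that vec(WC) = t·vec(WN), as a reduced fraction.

Choose coordinates R = (0, 0), N = (1, 0), W = (0, 1).
1. M is the midpoint of NR ⇒ M = (1/2, 0)
2. G lies on line WR with WG:GR = 1:5 ⇒ G = (0, 5/6)
through M parallel to GR: direction (0, -5/6); meets WN at C = (1/2, 1/2)
C = W + t·(N−W) with t = 1/2

t = 1/2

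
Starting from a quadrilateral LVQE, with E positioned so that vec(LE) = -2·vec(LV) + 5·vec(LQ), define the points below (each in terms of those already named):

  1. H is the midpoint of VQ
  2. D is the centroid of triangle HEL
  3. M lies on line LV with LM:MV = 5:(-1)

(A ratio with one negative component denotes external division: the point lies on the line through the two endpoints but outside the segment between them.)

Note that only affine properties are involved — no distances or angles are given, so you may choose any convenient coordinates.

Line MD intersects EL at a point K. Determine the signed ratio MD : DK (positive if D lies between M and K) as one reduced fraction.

Work in coordinates with L = (0, 0), V = (1, 0), Q = (0, 1), E = (-2, 5).
1. H is the midpoint of VQ ⇒ H = (1/2, 1/2)
2. D is the centroid of triangle HEL ⇒ D = (-1/2, 11/6)
3. M lies on line LV with LM:MV = 5:(-1) ⇒ M = (5/4, 0)
line MD meets EL at K = (-55/61, 275/122)
D = M + t·(K−M) with t = 61/75, so MD:DK = 61/75:14/75

MD:DK = 61/14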